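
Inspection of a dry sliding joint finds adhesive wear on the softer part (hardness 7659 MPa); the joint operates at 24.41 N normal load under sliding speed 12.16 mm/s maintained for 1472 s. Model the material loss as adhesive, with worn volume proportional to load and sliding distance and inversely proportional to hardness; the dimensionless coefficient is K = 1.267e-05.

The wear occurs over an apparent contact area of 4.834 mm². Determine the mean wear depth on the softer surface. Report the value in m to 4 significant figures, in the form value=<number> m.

value=1.495e-07 m

Every step maintains full float precision — quoted intermediates are rounded — rounded once at the end: 4 significant figures.
Convert: Sliding speed v = 12.16 mm/s = 0.01216 m/s. Distance covered L = v·t = 0.01216 m/s × 1472 s = 17.90 m.
Convert: Hardness H = 7659 MPa = 7.659e+09 Pa.
Convert: Contact area A = 4.834 mm² = 4.834e-06 m².
Working in SI base units: W = 24.41 N, H = 7.659e+09 Pa, K = 1.267e-05.
By Archard's law, V = K·W·L/H = 1.267e-05 · 24.41 · 17.90 / 7.659e+09 = 7.228e-13 m³.
Wear depth h = V/A = 7.228e-13 / 4.834e-06 = 1.495e-07 m.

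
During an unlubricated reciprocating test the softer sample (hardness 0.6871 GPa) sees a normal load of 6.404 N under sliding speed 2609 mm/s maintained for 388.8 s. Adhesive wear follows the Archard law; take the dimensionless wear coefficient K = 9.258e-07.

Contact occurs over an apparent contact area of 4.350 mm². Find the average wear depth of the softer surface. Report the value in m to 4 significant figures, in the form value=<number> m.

value=2.012e-06 m

The computation keeps exact precision — intermediate values appear rounded. Rounded once at the end to 4 significant digits.
Convert: Sliding speed v = 2609 mm/s = 2.609 m/s. Total distance L = v·t = 2.609 m/s × 388.8 s = 1014 m.
Convert: Hardness H = 0.6871 GPa = 6.871e+08 Pa.
Convert: Contact area A = 4.350 mm² = 4.350e-06 m².
In SI base units: W = 6.404 N, H = 6.871e+08 Pa, K = 9.258e-07.
Archard volume V = K·W·L/H = 9.258e-07 · 6.404 · 1014 / 6.871e+08 = 8.753e-12 m³.
Mean depth h = V/A = 8.753e-12 / 4.350e-06 = 2.012e-06 m.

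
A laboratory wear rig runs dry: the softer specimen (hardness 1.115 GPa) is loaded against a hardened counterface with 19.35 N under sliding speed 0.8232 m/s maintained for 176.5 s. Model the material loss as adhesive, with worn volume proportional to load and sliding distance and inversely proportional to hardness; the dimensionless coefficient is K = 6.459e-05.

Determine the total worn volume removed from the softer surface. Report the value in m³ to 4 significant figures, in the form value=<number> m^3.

All arithmetic carries full float precision; shown intermediates are rounded; one final rounding: four significant digits.
Distance covered L = v·t = 0.8232 m/s × 176.5 s = 145.3 m.
Hardness H = 1.115 GPa = 1.115e+09 Pa.
Expressed in SI base units: W = 19.35 N, H = 1.115e+09 Pa, K = 6.459e-05.
Apply Archard: V = K·W·L/H = 6.459e-05 · 19.35 · 145.3 / 1.115e+09 = 1.629e-10 m³.

value=1.629e-10 m^3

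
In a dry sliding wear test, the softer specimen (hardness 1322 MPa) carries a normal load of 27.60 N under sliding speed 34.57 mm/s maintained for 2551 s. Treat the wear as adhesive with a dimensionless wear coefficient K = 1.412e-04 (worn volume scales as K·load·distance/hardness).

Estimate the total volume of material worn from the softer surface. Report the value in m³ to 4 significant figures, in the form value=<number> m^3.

Printed values are rounded, and all working math keeps full precision, and a lone final rounding to four significant digits.
Convert: Sliding speed v = 34.57 mm/s = 0.03457 m/s. The distance L = v·t = 0.03457 m/s × 2551 s = 88.19 m.
Convert: Hardness H = 1322 MPa = 1.322e+09 Pa.
SI base units throughout: W = 27.60 N, H = 1.322e+09 Pa, K = 1.412e-04.
By Archard's law, V = K·W·L/H = 1.412e-04 · 27.60 · 88.19 / 1.322e+09 = 2.600e-10 m³.

value=2.600e-10 m^3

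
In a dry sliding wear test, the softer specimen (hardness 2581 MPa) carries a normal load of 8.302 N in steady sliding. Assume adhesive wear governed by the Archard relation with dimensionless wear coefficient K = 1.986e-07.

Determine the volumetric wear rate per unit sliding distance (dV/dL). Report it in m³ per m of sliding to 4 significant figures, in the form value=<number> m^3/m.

The computation keeps full precision; shown intermediates are rounded. Rounded just once: four significant digits.
Hardness H = 2581 MPa = 2.581e+09 Pa.
SI base units throughout: W = 8.302 N, H = 2.581e+09 Pa, K = 1.986e-07.
Sliding wear rate dV/dL = K·W/H, per unit distance: 1.986e-07 · 8.302 / 2.581e+09 = 6.388e-16 m³/m.

value=6.388e-16 m^3/m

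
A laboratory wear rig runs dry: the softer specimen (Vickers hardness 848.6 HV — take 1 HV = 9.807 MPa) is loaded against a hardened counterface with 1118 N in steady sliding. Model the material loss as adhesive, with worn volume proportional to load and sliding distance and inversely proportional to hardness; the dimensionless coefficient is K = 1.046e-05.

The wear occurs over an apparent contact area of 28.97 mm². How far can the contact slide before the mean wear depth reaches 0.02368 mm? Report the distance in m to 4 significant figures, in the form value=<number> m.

value=488.2 m

Each operation keeps exact precision, and the intermediates are shown rounded; one final rounding, at 4 significant figures.
Hardness H = 848.6 HV × 9.807 MPa/HV = 8322 MPa = 8.322e+09 Pa.
Contact area A = 28.97 mm² = 2.897e-05 m².
Depth limit h_lim = 0.02368 mm = 2.368e-05 m.
Expressed in SI base units: W = 1118 N, H = 8.322e+09 Pa, K = 1.046e-05.
Wearable volume V_lim = h_lim·A = 2.368e-05 · 2.897e-05 = 6.860e-10 m³.
Life L = V_lim·H/(K·W) = 6.860e-10 · 8.322e+09 / (1.046e-05 · 1118) = 488.2 m.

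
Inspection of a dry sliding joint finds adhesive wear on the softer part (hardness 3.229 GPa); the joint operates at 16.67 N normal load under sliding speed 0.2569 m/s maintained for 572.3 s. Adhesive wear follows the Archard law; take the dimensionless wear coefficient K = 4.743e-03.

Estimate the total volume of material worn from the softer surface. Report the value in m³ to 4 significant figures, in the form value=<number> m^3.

value=3.600e-09 m^3

All working math runs at full float precision. The intermediates are printed rounded, and one last rounding, at 4 significant digits.
Convert: Total distance L = v·t = 0.2569 m/s × 572.3 s = 147.0 m.
Convert: Hardness H = 3.229 GPa = 3.229e+09 Pa.
Collected in SI base units: W = 16.67 N, H = 3.229e+09 Pa, K = 4.743e-03.
Archard volume V = K·W·L/H = 4.743e-03 · 16.67 · 147.0 / 3.229e+09 = 3.600e-09 m³.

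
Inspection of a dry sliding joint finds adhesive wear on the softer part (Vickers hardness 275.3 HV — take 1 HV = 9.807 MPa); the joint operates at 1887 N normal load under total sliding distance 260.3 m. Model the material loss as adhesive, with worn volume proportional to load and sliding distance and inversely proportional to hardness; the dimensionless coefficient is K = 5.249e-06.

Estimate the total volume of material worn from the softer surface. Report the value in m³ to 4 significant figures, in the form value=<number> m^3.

Printed values are rounded; every step holds exact precision, and a single final rounding: 4 significant digits.
Hardness H = 275.3 HV × 9.807 MPa/HV = 2700 MPa = 2.700e+09 Pa.
In SI base units: W = 1887 N, H = 2.700e+09 Pa, K = 5.249e-06.
Wear volume V = K·W·L/H = 5.249e-06 · 1887 · 260.3 / 2.700e+09 = 9.549e-10 m³.

value=9.549e-10 m^3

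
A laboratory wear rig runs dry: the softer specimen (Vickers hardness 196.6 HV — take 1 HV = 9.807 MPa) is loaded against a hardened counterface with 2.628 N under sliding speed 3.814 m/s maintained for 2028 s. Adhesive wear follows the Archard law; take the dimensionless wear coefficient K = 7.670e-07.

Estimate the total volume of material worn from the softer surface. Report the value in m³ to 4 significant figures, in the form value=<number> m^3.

value=8.086e-12 m^3

Every step runs at full precision. Shown intermediates are rounded; one final rounding, at 4 significant digits.
Sliding distance L = v·t = 3.814 m/s × 2028 s = 7735 m.
Hardness H = 196.6 HV × 9.807 MPa/HV = 1928 MPa = 1.928e+09 Pa.
As SI base values: W = 2.628 N, H = 1.928e+09 Pa, K = 7.670e-07.
Archard volume V = K·W·L/H = 7.670e-07 · 2.628 · 7735 / 1.928e+09 = 8.086e-12 m³.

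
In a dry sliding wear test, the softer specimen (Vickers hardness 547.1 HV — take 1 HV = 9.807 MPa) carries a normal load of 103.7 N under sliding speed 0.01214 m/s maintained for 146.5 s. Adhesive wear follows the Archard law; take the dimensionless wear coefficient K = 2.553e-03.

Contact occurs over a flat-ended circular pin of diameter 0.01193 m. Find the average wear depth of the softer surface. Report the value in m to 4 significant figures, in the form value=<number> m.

The computation holds full float precision, and intermediates are shown rounded; a lone final rounding, at four significant figures.
The distance L = v·t = 0.01214 m/s × 146.5 s = 1.779 m.
Hardness H = 547.1 HV × 9.807 MPa/HV = 5365 MPa = 5.365e+09 Pa.
Contact area A = π·d²/4 = π·(0.01193 m)²/4 = 1.118e-04 m².
SI base units throughout: W = 103.7 N, H = 5.365e+09 Pa, K = 2.553e-03.
Archard volume V = K·W·L/H = 2.553e-03 · 103.7 · 1.779 / 5.365e+09 = 8.776e-11 m³.
Mean wear depth h = V/A = 8.776e-11 / 1.118e-04 = 7.851e-07 m.

value=7.851e-07 m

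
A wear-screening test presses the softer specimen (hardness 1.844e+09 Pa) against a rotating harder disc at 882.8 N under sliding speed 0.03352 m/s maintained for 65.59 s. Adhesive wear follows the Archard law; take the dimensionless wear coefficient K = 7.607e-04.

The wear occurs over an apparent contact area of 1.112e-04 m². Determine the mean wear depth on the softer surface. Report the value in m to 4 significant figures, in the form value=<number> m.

The computation holds exact precision — printed values are rounded; a single final rounding, at 4 significant digits.
Convert: The distance L = v·t = 0.03352 m/s × 65.59 s = 2.199 m.
Collected in SI base units: W = 882.8 N, H = 1.844e+09 Pa, K = 7.607e-04.
The Archard volume V = K·W·L/H = 7.607e-04 · 882.8 · 2.199 / 1.844e+09 = 8.007e-10 m³.
Wear depth h = V/A = 8.007e-10 / 1.112e-04 = 7.200e-06 m.

value=7.200e-06 m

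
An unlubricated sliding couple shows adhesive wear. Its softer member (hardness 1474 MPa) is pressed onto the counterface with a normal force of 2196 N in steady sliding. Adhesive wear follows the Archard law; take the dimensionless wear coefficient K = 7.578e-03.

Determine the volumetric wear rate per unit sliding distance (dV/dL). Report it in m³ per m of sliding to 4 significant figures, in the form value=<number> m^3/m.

value=1.129e-08 m^3/m

The algebra carries exact precision; the intermediates appear rounded. Rounded just once: 4 significant figures.
Hardness H = 1474 MPa = 1.474e+09 Pa.
Restated in SI base units: W = 2196 N, H = 1.474e+09 Pa, K = 7.578e-03.
Wear rate dV/dL = K·W/H, so: 7.578e-03 · 2196 / 1.474e+09 = 1.129e-08 m³/m.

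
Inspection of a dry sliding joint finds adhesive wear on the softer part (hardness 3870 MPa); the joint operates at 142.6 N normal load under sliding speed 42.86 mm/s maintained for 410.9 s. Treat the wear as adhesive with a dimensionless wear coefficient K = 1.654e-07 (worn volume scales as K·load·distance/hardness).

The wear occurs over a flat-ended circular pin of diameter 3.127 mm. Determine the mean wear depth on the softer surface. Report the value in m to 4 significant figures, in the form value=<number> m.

The computation carries exact precision. Intermediates appear rounded. Rounded just once: four significant figures.
Convert: Sliding speed v = 42.86 mm/s = 0.04286 m/s. The distance L = v·t = 0.04286 m/s × 410.9 s = 17.61 m.
Convert: Hardness H = 3870 MPa = 3.870e+09 Pa.
Convert: Pin diameter d = 3.127 mm = 0.003127 m. Contact area A = π·d²/4 = π·(0.003127 m)²/4 = 7.680e-06 m².
In SI base units: W = 142.6 N, H = 3.870e+09 Pa, K = 1.654e-07.
The Archard volume V = K·W·L/H = 1.654e-07 · 142.6 · 17.61 / 3.870e+09 = 1.073e-13 m³.
Depth of wear h = V/A = 1.073e-13 / 7.680e-06 = 1.398e-08 m.

value=1.398e-08 m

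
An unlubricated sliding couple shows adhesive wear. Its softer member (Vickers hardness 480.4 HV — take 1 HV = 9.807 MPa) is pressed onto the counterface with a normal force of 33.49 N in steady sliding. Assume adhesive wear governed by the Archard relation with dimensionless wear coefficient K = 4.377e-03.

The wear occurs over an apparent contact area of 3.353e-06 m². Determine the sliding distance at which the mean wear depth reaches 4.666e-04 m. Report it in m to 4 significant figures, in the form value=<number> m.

value=50.28 m

All working math maintains full precision. The intermediates are displayed rounded, and a lone final rounding: 4 significant digits.
Hardness H = 480.4 HV × 9.807 MPa/HV = 4711 MPa = 4.711e+09 Pa.
In SI base units, W = 33.49 N, H = 4.711e+09 Pa, K = 4.377e-03.
Limit volume V_lim = h_lim·A = 4.666e-04 · 3.353e-06 = 1.565e-09 m³.
Inverting, life L = V_lim·H/(K·W) = 1.565e-09 · 4.711e+09 / (4.377e-03 · 33.49) = 50.28 m.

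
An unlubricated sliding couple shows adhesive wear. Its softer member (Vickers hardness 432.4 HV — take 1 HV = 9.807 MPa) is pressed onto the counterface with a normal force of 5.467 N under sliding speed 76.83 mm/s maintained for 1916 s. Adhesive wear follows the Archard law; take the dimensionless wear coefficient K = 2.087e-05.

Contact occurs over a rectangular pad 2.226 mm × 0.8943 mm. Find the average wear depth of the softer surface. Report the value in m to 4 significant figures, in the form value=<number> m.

Every step maintains full precision — intermediate values are printed rounded. Rounded just once: four significant figures.
Convert: Sliding speed v = 76.83 mm/s = 0.07683 m/s. The distance L = v·t = 0.07683 m/s × 1916 s = 147.2 m.
Convert: Hardness H = 432.4 HV × 9.807 MPa/HV = 4241 MPa = 4.241e+09 Pa.
Convert: Pad sides 2.226 mm × 0.8943 mm = 2.226e-03 m × 8.943e-04 m. Contact area A = 2.226e-03 m × 8.943e-04 m = 1.991e-06 m².
SI base units throughout: W = 5.467 N, H = 4.241e+09 Pa, K = 2.087e-05.
Wear volume V = K·W·L/H = 2.087e-05 · 5.467 · 147.2 / 4.241e+09 = 3.961e-12 m³.
Mean depth h = V/A = 3.961e-12 / 1.991e-06 = 1.990e-06 m.

value=1.990e-06 m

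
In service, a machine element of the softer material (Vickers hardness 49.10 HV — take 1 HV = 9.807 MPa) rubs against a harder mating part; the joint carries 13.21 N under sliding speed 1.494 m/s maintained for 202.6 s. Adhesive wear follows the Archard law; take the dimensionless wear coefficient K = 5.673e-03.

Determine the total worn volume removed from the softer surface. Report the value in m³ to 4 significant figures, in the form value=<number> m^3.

All working math holds full precision — displayed values are rounded, and a single final rounding to four significant digits.
Sliding distance L = v·t = 1.494 m/s × 202.6 s = 302.7 m.
Hardness H = 49.10 HV × 9.807 MPa/HV = 481.5 MPa = 4.815e+08 Pa.
In SI base units: W = 13.21 N, H = 4.815e+08 Pa, K = 5.673e-03.
By Archard's law, V = K·W·L/H = 5.673e-03 · 13.21 · 302.7 / 4.815e+08 = 4.711e-08 m³.

value=4.711e-08 m^3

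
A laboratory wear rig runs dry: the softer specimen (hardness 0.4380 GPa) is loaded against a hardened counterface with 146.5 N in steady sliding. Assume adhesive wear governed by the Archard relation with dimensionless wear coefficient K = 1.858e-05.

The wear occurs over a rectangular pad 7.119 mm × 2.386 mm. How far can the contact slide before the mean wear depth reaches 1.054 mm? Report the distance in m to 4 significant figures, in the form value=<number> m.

value=2881 m

Intermediates are displayed rounded, and the algebra carries full precision — one final rounding: 4 significant digits.
Convert: Hardness H = 0.4380 GPa = 4.380e+08 Pa.
Convert: Pad sides 7.119 mm × 2.386 mm = 0.007119 m × 0.002386 m. Contact area A = 0.007119 m × 0.002386 m = 1.699e-05 m².
Convert: Depth limit h_lim = 1.054 mm = 0.001054 m.
Restated in SI base units: W = 146.5 N, H = 4.380e+08 Pa, K = 1.858e-05.
Wearable volume V_lim = h_lim·A = 0.001054 · 1.699e-05 = 1.790e-08 m³.
Inverting, life L = V_lim·H/(K·W) = 1.790e-08 · 4.380e+08 / (1.858e-05 · 146.5) = 2881 m.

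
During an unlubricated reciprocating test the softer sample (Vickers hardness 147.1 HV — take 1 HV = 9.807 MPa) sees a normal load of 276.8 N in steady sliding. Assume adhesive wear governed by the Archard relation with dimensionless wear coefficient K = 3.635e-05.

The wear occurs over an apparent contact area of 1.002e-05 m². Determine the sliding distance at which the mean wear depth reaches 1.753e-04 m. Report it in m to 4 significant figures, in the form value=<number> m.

value=251.8 m

Every step keeps exact precision — the intermediates are displayed rounded. Rounded just once, at 4 significant figures.
Convert: Hardness H = 147.1 HV × 9.807 MPa/HV = 1443 MPa = 1.443e+09 Pa.
As SI base values: W = 276.8 N, H = 1.443e+09 Pa, K = 3.635e-05.
Permissible volume V_lim = h_lim·A = 1.753e-04 · 1.002e-05 = 1.757e-09 m³.
So the life L = V_lim·H/(K·W) = 1.757e-09 · 1.443e+09 / (3.635e-05 · 276.8) = 251.8 m.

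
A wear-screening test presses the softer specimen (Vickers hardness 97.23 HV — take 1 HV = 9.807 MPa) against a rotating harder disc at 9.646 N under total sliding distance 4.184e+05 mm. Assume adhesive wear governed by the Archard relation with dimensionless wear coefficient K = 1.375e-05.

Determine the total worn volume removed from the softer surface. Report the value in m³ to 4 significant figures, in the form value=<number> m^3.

Intermediate values appear rounded; all working math runs at full float precision, and a lone final rounding to 4 significant digits.
Convert: Total distance L = 4.184e+05 mm = 418.4 m.
Convert: Hardness H = 97.23 HV × 9.807 MPa/HV = 953.5 MPa = 9.535e+08 Pa.
Expressed in SI base units: W = 9.646 N, H = 9.535e+08 Pa, K = 1.375e-05.
By Archard's law, V = K·W·L/H = 1.375e-05 · 9.646 · 418.4 / 9.535e+08 = 5.820e-11 m³.

value=5.820e-11 m^3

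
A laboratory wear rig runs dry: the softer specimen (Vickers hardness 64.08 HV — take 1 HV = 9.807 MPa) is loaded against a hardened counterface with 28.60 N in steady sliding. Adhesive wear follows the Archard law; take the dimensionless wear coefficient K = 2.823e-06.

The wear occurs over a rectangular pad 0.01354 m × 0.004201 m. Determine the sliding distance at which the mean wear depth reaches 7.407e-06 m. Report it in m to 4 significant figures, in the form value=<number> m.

value=3279 m

Intermediates are printed rounded; all working math runs at full precision, and a single final rounding to four significant digits.
Hardness H = 64.08 HV × 9.807 MPa/HV = 628.4 MPa = 6.284e+08 Pa.
Contact area A = 0.01354 m × 0.004201 m = 5.688e-05 m².
SI base units throughout: W = 28.60 N, H = 6.284e+08 Pa, K = 2.823e-06.
Allowed volume V_lim = h_lim·A = 7.407e-06 · 5.688e-05 = 4.213e-10 m³.
Inverting, life L = V_lim·H/(K·W) = 4.213e-10 · 6.284e+08 / (2.823e-06 · 28.60) = 3279 m.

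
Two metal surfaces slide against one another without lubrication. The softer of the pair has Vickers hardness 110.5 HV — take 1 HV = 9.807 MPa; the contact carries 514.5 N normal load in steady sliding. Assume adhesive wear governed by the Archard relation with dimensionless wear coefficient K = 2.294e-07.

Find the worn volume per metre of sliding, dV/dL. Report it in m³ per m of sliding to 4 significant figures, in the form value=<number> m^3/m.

Every step runs at full float precision, and intermediate values appear rounded. Rounded just once to four significant figures.
Hardness H = 110.5 HV × 9.807 MPa/HV = 1084 MPa = 1.084e+09 Pa.
Collected in SI base units: W = 514.5 N, H = 1.084e+09 Pa, K = 2.294e-07.
Sliding wear rate dV/dL = K·W/H (independent of L): 2.294e-07 · 514.5 / 1.084e+09 = 1.089e-13 m³/m.

value=1.089e-13 m^3/m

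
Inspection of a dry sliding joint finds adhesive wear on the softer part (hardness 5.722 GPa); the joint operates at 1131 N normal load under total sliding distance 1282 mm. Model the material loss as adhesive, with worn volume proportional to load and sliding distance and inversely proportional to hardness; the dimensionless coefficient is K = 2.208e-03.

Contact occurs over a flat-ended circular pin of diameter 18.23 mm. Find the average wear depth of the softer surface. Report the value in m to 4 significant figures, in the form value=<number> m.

value=2.144e-06 m

All arithmetic maintains full precision — displayed values are rounded, and rounded just once to 4 significant digits.
Distance L = 1282 mm = 1.282 m.
Hardness H = 5.722 GPa = 5.722e+09 Pa.
Pin diameter d = 18.23 mm = 0.01823 m. Contact area A = π·d²/4 = π·(0.01823 m)²/4 = 2.610e-04 m².
Restated in SI base units: W = 1131 N, H = 5.722e+09 Pa, K = 2.208e-03.
Archard volume V = K·W·L/H = 2.208e-03 · 1131 · 1.282 / 5.722e+09 = 5.595e-10 m³.
Average depth h = V/A = 5.595e-10 / 2.610e-04 = 2.144e-06 m.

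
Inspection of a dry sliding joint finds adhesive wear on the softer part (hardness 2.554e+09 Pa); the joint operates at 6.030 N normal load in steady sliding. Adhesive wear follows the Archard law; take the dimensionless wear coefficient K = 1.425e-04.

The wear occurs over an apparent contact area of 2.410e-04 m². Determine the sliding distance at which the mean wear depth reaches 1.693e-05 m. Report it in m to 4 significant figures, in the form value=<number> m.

Intermediates are printed rounded; all working math runs at full precision, and one last rounding, at 4 significant digits.
Working in SI base units: W = 6.030 N, H = 2.554e+09 Pa, K = 1.425e-04.
Volume at the limit: V_lim = h_lim·A = 1.693e-05 · 2.410e-04 = 4.080e-09 m³.
Thus life L = V_lim·H/(K·W) = 4.080e-09 · 2.554e+09 / (1.425e-04 · 6.030) = 1.213e+04 m.

value=1.213e+04 m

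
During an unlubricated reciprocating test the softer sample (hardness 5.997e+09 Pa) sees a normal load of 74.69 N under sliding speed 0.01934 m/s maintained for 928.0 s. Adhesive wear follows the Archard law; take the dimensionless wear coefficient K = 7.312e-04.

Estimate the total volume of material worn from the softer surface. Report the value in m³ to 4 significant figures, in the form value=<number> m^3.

The algebra runs at exact precision, and displayed values are rounded, and a single final rounding to 4 significant digits.
Distance covered L = v·t = 0.01934 m/s × 928.0 s = 17.95 m.
Working in SI base units: W = 74.69 N, H = 5.997e+09 Pa, K = 7.312e-04.
Apply Archard: V = K·W·L/H = 7.312e-04 · 74.69 · 17.95 / 5.997e+09 = 1.634e-10 m³.

value=1.634e-10 m^3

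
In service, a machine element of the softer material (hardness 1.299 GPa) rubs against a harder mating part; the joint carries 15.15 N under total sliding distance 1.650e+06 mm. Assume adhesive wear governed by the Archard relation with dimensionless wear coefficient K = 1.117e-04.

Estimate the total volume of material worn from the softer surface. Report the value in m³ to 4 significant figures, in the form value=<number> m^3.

Displayed values are rounded — each operation runs at exact precision — a lone final rounding to 4 significant digits.
Convert: Distance covered L = 1.650e+06 mm = 1650 m.
Convert: Hardness H = 1.299 GPa = 1.299e+09 Pa.
In SI base units, W = 15.15 N, H = 1.299e+09 Pa, K = 1.117e-04.
Archard volume V = K·W·L/H = 1.117e-04 · 15.15 · 1650 / 1.299e+09 = 2.150e-09 m³.

value=2.150e-09 m^3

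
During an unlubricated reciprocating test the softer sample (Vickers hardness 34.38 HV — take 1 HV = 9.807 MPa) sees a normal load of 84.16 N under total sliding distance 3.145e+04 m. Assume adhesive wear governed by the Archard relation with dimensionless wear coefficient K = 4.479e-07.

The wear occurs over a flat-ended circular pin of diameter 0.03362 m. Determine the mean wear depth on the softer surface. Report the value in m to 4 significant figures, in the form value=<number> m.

All arithmetic carries exact precision; intermediate values are displayed rounded. Rounded once at the end: four significant figures.
Hardness H = 34.38 HV × 9.807 MPa/HV = 337.2 MPa = 3.372e+08 Pa.
Contact area A = π·d²/4 = π·(0.03362 m)²/4 = 8.877e-04 m².
In SI base units: W = 84.16 N, H = 3.372e+08 Pa, K = 4.479e-07.
Wear volume V = K·W·L/H = 4.479e-07 · 84.16 · 3.145e+04 / 3.372e+08 = 3.516e-09 m³.
Depth h = V/A = 3.516e-09 / 8.877e-04 = 3.961e-06 m.

value=3.961e-06 m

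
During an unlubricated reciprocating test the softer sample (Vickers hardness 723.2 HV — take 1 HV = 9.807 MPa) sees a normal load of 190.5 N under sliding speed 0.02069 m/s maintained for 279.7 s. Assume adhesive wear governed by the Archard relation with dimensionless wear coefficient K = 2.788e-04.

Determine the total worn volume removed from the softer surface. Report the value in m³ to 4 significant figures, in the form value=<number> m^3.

All working math runs at full precision; the intermediates are printed rounded; rounded just once to 4 significant digits.
Total distance L = v·t = 0.02069 m/s × 279.7 s = 5.787 m.
Hardness H = 723.2 HV × 9.807 MPa/HV = 7092 MPa = 7.092e+09 Pa.
Working in SI base units: W = 190.5 N, H = 7.092e+09 Pa, K = 2.788e-04.
Archard relation: V = K·W·L/H = 2.788e-04 · 190.5 · 5.787 / 7.092e+09 = 4.334e-11 m³.

value=4.334e-11 m^3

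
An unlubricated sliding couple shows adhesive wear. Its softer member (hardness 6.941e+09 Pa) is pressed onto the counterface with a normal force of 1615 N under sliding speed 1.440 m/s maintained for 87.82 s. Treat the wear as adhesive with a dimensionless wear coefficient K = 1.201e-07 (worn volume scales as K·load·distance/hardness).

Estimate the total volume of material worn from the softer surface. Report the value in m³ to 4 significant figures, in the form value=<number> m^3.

Intermediates are displayed rounded. Each operation maintains full float precision — one final rounding to four significant digits.
Distance L = v·t = 1.440 m/s × 87.82 s = 126.5 m.
Collected in SI base units: W = 1615 N, H = 6.941e+09 Pa, K = 1.201e-07.
Worn volume V = K·W·L/H = 1.201e-07 · 1615 · 126.5 / 6.941e+09 = 3.534e-12 m³.

value=3.534e-12 m^3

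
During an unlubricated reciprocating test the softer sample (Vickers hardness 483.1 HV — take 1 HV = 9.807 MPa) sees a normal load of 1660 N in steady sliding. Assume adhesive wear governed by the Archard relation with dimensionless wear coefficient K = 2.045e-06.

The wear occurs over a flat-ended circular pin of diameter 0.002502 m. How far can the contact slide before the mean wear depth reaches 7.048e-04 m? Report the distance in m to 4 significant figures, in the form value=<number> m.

Displayed values are rounded — all arithmetic keeps full precision; rounded once at the end to four significant digits.
Hardness H = 483.1 HV × 9.807 MPa/HV = 4738 MPa = 4.738e+09 Pa.
Contact area A = π·d²/4 = π·(0.002502 m)²/4 = 4.917e-06 m².
In SI base units: W = 1660 N, H = 4.738e+09 Pa, K = 2.045e-06.
Volume at the limit: V_lim = h_lim·A = 7.048e-04 · 4.917e-06 = 3.465e-09 m³.
Inverting, life L = V_lim·H/(K·W) = 3.465e-09 · 4.738e+09 / (2.045e-06 · 1660) = 4836 m.

value=4836 m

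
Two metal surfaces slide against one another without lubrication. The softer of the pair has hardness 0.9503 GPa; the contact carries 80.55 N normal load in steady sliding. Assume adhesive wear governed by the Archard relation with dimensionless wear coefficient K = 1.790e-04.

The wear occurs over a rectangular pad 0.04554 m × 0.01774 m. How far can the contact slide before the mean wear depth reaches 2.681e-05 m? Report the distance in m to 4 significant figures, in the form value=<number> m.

value=1428 m

All working math carries full float precision. Printed values are rounded. Rounded just once: 4 significant digits.
Convert: Hardness H = 0.9503 GPa = 9.503e+08 Pa.
Convert: Contact area A = 0.04554 m × 0.01774 m = 8.079e-04 m².
In SI base units: W = 80.55 N, H = 9.503e+08 Pa, K = 1.790e-04.
Limit volume V_lim = h_lim·A = 2.681e-05 · 8.079e-04 = 2.166e-08 m³.
Thus life L = V_lim·H/(K·W) = 2.166e-08 · 9.503e+08 / (1.790e-04 · 80.55) = 1428 m.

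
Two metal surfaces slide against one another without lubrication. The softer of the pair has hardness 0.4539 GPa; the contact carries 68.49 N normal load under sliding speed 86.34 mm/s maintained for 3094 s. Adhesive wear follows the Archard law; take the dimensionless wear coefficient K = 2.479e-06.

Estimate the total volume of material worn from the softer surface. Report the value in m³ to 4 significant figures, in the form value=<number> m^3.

value=9.993e-11 m^3

Displayed values are rounded; every step keeps full float precision — rounded once at the end to 4 significant figures.
Convert: Sliding speed v = 86.34 mm/s = 0.08634 m/s. Distance covered L = v·t = 0.08634 m/s × 3094 s = 267.1 m.
Convert: Hardness H = 0.4539 GPa = 4.539e+08 Pa.
As SI base values: W = 68.49 N, H = 4.539e+08 Pa, K = 2.479e-06.
The Archard volume V = K·W·L/H = 2.479e-06 · 68.49 · 267.1 / 4.539e+08 = 9.993e-11 m³.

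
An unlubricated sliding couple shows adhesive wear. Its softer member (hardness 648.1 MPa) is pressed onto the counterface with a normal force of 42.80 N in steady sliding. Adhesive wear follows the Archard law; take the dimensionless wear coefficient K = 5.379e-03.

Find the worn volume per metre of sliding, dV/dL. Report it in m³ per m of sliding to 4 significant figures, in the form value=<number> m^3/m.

The algebra holds exact precision, and intermediate values are printed rounded, and one last rounding: four significant figures.
Convert: Hardness H = 648.1 MPa = 6.481e+08 Pa.
In SI base units: W = 42.80 N, H = 6.481e+08 Pa, K = 5.379e-03.
Rate of wear dV/dL = K·W/H, so: 5.379e-03 · 42.80 / 6.481e+08 = 3.552e-10 m³/m.

value=3.552e-10 m^3/m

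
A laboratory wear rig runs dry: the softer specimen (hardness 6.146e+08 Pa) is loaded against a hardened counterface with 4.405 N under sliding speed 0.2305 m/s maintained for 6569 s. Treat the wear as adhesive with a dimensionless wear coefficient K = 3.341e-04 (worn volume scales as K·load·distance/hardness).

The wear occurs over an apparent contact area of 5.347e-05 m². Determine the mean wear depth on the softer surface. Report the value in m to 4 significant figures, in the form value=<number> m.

value=6.781e-05 m

The algebra holds exact precision, and intermediates are shown rounded. Rounded once at the end: four significant figures.
Convert: Total distance L = v·t = 0.2305 m/s × 6569 s = 1514 m.
Working in SI base units: W = 4.405 N, H = 6.146e+08 Pa, K = 3.341e-04.
By Archard's law, V = K·W·L/H = 3.341e-04 · 4.405 · 1514 / 6.146e+08 = 3.626e-09 m³.
Mean depth h = V/A = 3.626e-09 / 5.347e-05 = 6.781e-05 m.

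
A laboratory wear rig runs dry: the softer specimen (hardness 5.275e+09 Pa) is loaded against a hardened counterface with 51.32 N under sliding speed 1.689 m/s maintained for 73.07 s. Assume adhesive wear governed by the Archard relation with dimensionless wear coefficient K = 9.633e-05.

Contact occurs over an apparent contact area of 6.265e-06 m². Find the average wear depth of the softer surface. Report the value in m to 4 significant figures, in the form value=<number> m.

The intermediates are printed rounded; every step carries full float precision; one final rounding: 4 significant digits.
Convert: The distance L = v·t = 1.689 m/s × 73.07 s = 123.4 m.
Working in SI base units: W = 51.32 N, H = 5.275e+09 Pa, K = 9.633e-05.
The Archard volume V = K·W·L/H = 9.633e-05 · 51.32 · 123.4 / 5.275e+09 = 1.157e-10 m³.
Depth h = V/A = 1.157e-10 / 6.265e-06 = 1.846e-05 m.

value=1.846e-05 m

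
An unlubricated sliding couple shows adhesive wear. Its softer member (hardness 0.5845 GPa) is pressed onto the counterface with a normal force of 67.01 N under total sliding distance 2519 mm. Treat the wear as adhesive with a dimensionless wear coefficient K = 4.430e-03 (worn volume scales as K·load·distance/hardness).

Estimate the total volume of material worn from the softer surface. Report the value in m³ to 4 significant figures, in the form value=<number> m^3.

value=1.279e-09 m^3

Intermediate values are displayed rounded — every step carries full float precision — rounded once at the end: 4 significant digits.
Convert: Path length L = 2519 mm = 2.519 m.
Convert: Hardness H = 0.5845 GPa = 5.845e+08 Pa.
In SI base units, W = 67.01 N, H = 5.845e+08 Pa, K = 4.430e-03.
Archard volume V = K·W·L/H = 4.430e-03 · 67.01 · 2.519 / 5.845e+08 = 1.279e-09 m³.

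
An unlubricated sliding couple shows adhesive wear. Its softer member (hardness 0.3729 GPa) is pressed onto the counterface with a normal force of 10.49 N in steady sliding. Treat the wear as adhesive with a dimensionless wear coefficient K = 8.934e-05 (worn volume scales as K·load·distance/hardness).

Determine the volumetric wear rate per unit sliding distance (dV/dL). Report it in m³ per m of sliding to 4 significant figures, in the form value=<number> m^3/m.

Intermediates are displayed rounded; every step holds full float precision; a lone final rounding, at four significant digits.
Convert: Hardness H = 0.3729 GPa = 3.729e+08 Pa.
In SI base units: W = 10.49 N, H = 3.729e+08 Pa, K = 8.934e-05.
Sliding wear rate dV/dL = K·W/H: 8.934e-05 · 10.49 / 3.729e+08 = 2.513e-12 m³/m.

value=2.513e-12 m^3/m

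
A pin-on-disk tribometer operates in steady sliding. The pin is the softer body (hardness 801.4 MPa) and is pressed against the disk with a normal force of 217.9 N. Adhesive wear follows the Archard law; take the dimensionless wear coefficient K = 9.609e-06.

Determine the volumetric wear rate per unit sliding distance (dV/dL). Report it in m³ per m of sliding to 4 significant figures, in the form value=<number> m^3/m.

value=2.613e-12 m^3/m

The computation holds full float precision, and the intermediates are displayed rounded — one final rounding, at 4 significant digits.
Hardness H = 801.4 MPa = 8.014e+08 Pa.
Restated in SI base units: W = 217.9 N, H = 8.014e+08 Pa, K = 9.609e-06.
The wear rate dV/dL = K·W/H (no L dependence): 9.609e-06 · 217.9 / 8.014e+08 = 2.613e-12 m³/m.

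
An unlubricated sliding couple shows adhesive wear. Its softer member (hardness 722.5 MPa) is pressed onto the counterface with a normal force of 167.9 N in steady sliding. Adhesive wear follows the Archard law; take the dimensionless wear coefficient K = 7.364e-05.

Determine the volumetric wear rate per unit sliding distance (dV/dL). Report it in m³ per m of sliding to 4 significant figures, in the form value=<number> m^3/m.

Every step keeps full precision — intermediates are shown rounded — one last rounding to 4 significant digits.
Hardness H = 722.5 MPa = 7.225e+08 Pa.
SI base units throughout: W = 167.9 N, H = 7.225e+08 Pa, K = 7.364e-05.
The wear rate dV/dL = K·W/H, per unit distance: 7.364e-05 · 167.9 / 7.225e+08 = 1.711e-11 m³/m.

value=1.711e-11 m^3/m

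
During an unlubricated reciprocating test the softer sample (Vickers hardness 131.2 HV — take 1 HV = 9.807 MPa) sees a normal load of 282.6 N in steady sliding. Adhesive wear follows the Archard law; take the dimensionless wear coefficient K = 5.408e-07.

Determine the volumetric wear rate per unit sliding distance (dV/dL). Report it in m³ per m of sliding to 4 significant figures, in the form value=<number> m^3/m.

value=1.188e-13 m^3/m

The intermediates are displayed rounded. All working math maintains full precision, and a single final rounding: 4 significant digits.
Convert: Hardness H = 131.2 HV × 9.807 MPa/HV = 1287 MPa = 1.287e+09 Pa.
Working in SI base units: W = 282.6 N, H = 1.287e+09 Pa, K = 5.408e-07.
Volumetric rate dV/dL = K·W/H — distance-free: 5.408e-07 · 282.6 / 1.287e+09 = 1.188e-13 m³/m.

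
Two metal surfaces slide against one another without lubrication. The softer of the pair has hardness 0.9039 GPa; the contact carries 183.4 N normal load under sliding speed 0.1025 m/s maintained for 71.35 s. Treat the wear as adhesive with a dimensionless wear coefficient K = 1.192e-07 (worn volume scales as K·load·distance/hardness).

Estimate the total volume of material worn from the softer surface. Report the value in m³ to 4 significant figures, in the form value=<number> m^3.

value=1.769e-13 m^3

Displayed values are rounded, and all arithmetic holds exact precision, and one last rounding to four significant digits.
Path length L = v·t = 0.1025 m/s × 71.35 s = 7.313 m.
Hardness H = 0.9039 GPa = 9.039e+08 Pa.
Collected in SI base units: W = 183.4 N, H = 9.039e+08 Pa, K = 1.192e-07.
By Archard's law, V = K·W·L/H = 1.192e-07 · 183.4 · 7.313 / 9.039e+08 = 1.769e-13 m³.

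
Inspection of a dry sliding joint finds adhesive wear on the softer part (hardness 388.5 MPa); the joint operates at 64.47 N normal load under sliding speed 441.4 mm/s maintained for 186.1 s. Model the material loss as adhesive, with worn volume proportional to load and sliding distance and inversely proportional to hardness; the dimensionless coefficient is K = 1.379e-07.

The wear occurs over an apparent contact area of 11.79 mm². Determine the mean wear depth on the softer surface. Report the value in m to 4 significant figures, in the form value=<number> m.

value=1.594e-07 m

All working math maintains full precision. Intermediates are printed rounded, and one last rounding, at four significant figures.
Convert: Sliding speed v = 441.4 mm/s = 0.4414 m/s. Total distance L = v·t = 0.4414 m/s × 186.1 s = 82.14 m.
Convert: Hardness H = 388.5 MPa = 3.885e+08 Pa.
Convert: Contact area A = 11.79 mm² = 1.179e-05 m².
SI base units throughout: W = 64.47 N, H = 3.885e+08 Pa, K = 1.379e-07.
By Archard's law, V = K·W·L/H = 1.379e-07 · 64.47 · 82.14 / 3.885e+08 = 1.880e-12 m³.
Mean depth h = V/A = 1.880e-12 / 1.179e-05 = 1.594e-07 m.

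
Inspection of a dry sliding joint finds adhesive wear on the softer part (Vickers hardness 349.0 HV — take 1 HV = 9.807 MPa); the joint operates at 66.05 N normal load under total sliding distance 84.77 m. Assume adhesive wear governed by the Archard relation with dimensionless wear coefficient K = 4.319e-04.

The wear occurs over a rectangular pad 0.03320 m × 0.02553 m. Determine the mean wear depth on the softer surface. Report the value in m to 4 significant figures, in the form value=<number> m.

Intermediate values appear rounded. Each operation maintains exact precision — one final rounding: 4 significant figures.
Convert: Hardness H = 349.0 HV × 9.807 MPa/HV = 3423 MPa = 3.423e+09 Pa.
Convert: Contact area A = 0.03320 m × 0.02553 m = 8.476e-04 m².
Restated in SI base units: W = 66.05 N, H = 3.423e+09 Pa, K = 4.319e-04.
By Archard's law, V = K·W·L/H = 4.319e-04 · 66.05 · 84.77 / 3.423e+09 = 7.065e-10 m³.
Wear depth h = V/A = 7.065e-10 / 8.476e-04 = 8.336e-07 m.

value=8.336e-07 m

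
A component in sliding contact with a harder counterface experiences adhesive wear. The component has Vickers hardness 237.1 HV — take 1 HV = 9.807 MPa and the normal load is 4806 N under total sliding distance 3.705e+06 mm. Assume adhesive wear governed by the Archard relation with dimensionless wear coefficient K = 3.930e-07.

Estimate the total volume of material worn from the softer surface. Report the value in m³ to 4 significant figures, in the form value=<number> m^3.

value=3.010e-09 m^3

The computation holds exact precision. Intermediate values are displayed rounded — a single final rounding: 4 significant figures.
Convert: Total distance L = 3.705e+06 mm = 3705 m.
Convert: Hardness H = 237.1 HV × 9.807 MPa/HV = 2325 MPa = 2.325e+09 Pa.
Restated in SI base units: W = 4806 N, H = 2.325e+09 Pa, K = 3.930e-07.
Worn volume V = K·W·L/H = 3.930e-07 · 4806 · 3705 / 2.325e+09 = 3.010e-09 m³.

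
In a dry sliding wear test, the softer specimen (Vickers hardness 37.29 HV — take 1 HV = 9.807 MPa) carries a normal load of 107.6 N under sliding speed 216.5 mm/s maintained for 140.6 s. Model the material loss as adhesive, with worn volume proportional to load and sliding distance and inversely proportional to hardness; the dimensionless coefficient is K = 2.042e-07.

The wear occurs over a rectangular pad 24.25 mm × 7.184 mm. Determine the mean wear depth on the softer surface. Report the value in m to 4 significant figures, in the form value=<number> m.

Intermediates are displayed rounded. The computation runs at exact precision; rounded once at the end: four significant digits.
Convert: Sliding speed v = 216.5 mm/s = 0.2165 m/s. Sliding distance L = v·t = 0.2165 m/s × 140.6 s = 30.44 m.
Convert: Hardness H = 37.29 HV × 9.807 MPa/HV = 365.7 MPa = 3.657e+08 Pa.
Convert: Pad sides 24.25 mm × 7.184 mm = 0.02425 m × 0.007184 m. Contact area A = 0.02425 m × 0.007184 m = 1.742e-04 m².
Restated in SI base units: W = 107.6 N, H = 3.657e+08 Pa, K = 2.042e-07.
Worn volume V = K·W·L/H = 2.042e-07 · 107.6 · 30.44 / 3.657e+08 = 1.829e-12 m³.
Mean depth h = V/A = 1.829e-12 / 1.742e-04 = 1.050e-08 m.

value=1.050e-08 m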